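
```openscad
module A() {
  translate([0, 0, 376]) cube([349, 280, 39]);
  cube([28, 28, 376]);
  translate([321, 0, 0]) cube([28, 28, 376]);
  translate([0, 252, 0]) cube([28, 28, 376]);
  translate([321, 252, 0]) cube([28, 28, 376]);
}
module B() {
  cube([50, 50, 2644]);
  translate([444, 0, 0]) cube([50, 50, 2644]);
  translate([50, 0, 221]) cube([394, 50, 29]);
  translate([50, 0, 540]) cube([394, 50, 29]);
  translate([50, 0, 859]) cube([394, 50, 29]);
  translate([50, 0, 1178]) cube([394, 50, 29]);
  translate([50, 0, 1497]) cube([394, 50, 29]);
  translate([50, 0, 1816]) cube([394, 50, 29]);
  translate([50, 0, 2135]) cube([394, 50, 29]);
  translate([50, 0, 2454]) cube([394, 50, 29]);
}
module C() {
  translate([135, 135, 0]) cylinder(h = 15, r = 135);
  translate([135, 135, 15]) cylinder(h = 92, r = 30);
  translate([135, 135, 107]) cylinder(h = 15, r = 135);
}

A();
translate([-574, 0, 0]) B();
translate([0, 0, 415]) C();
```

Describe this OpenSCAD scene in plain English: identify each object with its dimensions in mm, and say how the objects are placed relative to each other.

A is a four-legged stool. The seat is 349×280 mm, 39 mm thick, top at z = 415 mm. It stands on four square legs, each 28×28 mm in cross-section, from z = 0 to the seat underside, each flush with a corner of the seat.

B is a straight ladder. Two 50×50 mm vertical rails, 2644 mm tall, stand 494 mm apart (outside-to-outside) with their front faces coplanar on the −y side. 8 rungs, each 50 mm deep and 29 mm tall, span between the inner faces of the rails, front faces flush with the rails. The lowest rung's underside is at z = 221 mm and rungs are spaced 319 mm apart (underside to underside).

C is a spool: two coaxial disc flanges of radius 135 mm and thickness 15 mm, joined by a core cylinder of radius 30 mm and height 92 mm. The lower flange rests on z = 0 and the three cylinders share a vertical axis.

The ladder is on the floor beside the stool on its −x side. The spool is on top of the stool.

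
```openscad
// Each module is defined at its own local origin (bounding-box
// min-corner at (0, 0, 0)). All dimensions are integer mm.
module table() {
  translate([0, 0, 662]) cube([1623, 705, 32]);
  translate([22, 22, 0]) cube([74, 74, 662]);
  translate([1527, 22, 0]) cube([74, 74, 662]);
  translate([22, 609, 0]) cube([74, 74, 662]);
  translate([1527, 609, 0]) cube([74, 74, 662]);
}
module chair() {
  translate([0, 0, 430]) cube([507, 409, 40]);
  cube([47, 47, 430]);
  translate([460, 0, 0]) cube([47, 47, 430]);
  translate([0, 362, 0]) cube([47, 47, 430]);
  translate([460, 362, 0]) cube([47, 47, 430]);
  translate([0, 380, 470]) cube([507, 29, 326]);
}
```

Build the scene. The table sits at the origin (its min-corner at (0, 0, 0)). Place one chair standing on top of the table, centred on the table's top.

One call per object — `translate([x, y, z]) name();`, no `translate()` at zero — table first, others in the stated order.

table();
translate([558, 148, 694]) chair();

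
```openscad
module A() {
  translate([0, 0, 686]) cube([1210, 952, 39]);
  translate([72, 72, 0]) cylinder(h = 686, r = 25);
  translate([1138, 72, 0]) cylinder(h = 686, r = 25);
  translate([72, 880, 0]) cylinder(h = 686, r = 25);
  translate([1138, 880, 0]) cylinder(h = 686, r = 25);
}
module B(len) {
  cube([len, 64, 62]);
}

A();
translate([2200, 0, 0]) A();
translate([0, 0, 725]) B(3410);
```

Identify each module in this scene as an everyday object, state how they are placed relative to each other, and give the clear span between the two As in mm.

Second table starts at x = 2200; first ends at x = 1210; clear span = 2200 − 1210 = 990 mm.

A is a table. B is a beam. A beam spans the tops of two tables. The clear span between the two tables is 990 mm.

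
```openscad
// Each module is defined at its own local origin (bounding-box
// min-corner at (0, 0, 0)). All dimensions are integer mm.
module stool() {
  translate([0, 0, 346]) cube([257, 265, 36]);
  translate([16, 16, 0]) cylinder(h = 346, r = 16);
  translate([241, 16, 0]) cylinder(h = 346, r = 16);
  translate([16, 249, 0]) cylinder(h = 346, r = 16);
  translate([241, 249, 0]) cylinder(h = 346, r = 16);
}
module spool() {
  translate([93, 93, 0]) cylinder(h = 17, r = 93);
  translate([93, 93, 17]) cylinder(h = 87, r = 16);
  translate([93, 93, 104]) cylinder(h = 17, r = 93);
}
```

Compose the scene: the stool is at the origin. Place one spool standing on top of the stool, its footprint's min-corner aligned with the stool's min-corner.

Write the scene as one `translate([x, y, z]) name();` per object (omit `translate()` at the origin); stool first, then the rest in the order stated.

stool();
translate([0, 0, 382]) spool();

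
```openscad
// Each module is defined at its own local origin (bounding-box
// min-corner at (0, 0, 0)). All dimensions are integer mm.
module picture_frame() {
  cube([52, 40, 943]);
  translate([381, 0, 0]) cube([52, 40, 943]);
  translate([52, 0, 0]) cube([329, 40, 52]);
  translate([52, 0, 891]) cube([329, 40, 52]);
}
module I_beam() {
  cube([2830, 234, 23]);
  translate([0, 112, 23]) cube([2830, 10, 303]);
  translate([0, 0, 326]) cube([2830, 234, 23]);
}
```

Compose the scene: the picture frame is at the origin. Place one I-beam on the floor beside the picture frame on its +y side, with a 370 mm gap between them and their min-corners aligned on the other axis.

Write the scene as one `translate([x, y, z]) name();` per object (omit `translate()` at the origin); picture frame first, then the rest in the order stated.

picture_frame();
translate([0, 410, 0]) I_beam();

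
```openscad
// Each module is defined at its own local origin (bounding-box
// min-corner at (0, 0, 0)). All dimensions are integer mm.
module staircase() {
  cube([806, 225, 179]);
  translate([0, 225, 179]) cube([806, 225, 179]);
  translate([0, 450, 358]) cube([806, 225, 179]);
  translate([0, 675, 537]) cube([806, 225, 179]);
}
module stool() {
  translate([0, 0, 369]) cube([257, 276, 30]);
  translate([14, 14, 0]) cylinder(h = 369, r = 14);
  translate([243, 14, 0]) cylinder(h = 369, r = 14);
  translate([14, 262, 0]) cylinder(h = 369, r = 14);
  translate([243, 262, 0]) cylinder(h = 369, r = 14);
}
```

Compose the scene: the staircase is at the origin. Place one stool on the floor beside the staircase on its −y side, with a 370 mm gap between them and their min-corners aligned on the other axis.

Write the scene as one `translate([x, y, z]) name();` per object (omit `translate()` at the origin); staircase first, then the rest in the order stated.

staircase();
translate([0, -646, 0]) stool();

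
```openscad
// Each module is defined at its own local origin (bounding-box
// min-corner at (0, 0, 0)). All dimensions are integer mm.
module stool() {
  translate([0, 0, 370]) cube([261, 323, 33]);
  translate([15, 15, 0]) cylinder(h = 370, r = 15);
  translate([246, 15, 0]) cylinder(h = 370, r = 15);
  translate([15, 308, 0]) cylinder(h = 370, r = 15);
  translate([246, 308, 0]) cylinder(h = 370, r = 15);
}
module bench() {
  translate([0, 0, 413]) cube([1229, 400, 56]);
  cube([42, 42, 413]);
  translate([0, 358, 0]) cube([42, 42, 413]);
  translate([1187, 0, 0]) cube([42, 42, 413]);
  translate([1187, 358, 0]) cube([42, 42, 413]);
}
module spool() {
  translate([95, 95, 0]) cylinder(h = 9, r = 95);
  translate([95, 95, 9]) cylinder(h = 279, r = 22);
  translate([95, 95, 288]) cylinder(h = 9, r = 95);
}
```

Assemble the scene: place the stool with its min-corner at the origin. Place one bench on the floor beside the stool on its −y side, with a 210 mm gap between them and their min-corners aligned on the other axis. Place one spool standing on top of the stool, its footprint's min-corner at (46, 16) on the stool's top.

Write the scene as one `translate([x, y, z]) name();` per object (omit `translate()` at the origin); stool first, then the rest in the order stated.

stool();
translate([0, -610, 0]) bench();
translate([46, 16, 403]) spool();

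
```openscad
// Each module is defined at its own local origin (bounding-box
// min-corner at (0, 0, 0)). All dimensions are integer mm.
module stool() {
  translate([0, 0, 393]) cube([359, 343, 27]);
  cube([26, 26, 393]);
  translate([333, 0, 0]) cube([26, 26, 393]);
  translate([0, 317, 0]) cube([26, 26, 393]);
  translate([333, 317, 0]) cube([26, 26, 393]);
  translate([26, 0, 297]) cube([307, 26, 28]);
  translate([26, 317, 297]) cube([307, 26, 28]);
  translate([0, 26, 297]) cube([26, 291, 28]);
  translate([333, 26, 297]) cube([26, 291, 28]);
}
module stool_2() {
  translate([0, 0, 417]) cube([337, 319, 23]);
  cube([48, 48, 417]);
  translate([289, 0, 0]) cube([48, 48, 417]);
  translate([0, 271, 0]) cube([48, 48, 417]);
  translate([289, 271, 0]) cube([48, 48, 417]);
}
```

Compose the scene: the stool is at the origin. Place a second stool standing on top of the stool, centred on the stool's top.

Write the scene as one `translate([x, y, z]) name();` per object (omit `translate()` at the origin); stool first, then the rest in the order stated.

stool();
translate([11, 12, 420]) stool_2();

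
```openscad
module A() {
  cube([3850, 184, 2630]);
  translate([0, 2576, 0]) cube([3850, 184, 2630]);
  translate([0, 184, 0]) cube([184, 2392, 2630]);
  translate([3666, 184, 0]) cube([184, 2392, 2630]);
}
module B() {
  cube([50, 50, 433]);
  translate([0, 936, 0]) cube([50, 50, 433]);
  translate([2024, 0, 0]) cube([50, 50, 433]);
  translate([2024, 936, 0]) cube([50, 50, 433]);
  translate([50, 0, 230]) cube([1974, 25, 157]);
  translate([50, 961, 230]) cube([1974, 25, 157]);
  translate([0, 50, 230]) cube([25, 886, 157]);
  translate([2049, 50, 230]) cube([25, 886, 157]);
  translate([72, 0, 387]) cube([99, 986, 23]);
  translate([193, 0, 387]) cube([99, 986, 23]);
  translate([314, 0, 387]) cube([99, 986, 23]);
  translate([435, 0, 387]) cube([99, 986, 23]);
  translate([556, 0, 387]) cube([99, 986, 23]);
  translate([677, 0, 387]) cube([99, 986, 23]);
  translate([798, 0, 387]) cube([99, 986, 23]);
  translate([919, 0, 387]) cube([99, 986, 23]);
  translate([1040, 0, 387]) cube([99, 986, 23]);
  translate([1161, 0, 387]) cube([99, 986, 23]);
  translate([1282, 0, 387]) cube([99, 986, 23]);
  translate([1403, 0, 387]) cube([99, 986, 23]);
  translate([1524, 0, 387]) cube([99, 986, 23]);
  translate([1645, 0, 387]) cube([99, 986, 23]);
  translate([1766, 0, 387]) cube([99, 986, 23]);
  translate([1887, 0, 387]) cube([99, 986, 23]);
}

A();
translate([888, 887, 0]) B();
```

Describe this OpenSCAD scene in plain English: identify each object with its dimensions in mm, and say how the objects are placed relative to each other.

A is a box-shaped house frame (walls only): outside footprint 3850×2760 mm, wall height 2630 mm, wall thickness 184 mm. The two y-facing walls run the full x-width; the two x-facing walls fit between the inner faces of the y-facing walls.

B is a bed frame 2074 mm long (x) by 986 mm wide (y). Four 50×50 mm corner posts, 433 mm tall, at the corners of the footprint. Four rails of 25 mm thickness and 157 mm height run between adjacent posts with their undersides at z = 230 mm, their outer faces flush with the outside of the frame (the two x-running rails run between the posts' inner faces; the two y-running rails run between the posts' inner faces). 16 slats, each 99 mm wide (x) and 23 mm thick, lie across the top of the two x-running rails, running the full 986 mm width of the frame in y; the slats are evenly spaced along x between the inner faces of the end posts with equal gaps (rounded down to the nearest mm) at the −x end and between each pair — any rounding remainder accumulates at the +x end.

The bed frame sits inside the house frame, centred.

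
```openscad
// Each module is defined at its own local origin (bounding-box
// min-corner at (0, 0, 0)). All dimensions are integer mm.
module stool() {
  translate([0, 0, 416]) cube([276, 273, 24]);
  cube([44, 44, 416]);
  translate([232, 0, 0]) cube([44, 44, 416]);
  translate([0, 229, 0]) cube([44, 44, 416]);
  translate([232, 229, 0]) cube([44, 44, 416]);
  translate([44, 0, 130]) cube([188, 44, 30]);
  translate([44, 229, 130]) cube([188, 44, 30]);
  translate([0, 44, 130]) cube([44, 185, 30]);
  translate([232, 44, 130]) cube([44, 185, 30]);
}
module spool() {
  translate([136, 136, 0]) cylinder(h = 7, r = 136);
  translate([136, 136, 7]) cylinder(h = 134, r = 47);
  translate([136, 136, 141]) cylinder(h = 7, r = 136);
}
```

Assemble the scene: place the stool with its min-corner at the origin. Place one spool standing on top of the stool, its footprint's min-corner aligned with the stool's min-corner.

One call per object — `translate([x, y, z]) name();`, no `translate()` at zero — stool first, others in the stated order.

stool();
translate([0, 0, 440]) spool();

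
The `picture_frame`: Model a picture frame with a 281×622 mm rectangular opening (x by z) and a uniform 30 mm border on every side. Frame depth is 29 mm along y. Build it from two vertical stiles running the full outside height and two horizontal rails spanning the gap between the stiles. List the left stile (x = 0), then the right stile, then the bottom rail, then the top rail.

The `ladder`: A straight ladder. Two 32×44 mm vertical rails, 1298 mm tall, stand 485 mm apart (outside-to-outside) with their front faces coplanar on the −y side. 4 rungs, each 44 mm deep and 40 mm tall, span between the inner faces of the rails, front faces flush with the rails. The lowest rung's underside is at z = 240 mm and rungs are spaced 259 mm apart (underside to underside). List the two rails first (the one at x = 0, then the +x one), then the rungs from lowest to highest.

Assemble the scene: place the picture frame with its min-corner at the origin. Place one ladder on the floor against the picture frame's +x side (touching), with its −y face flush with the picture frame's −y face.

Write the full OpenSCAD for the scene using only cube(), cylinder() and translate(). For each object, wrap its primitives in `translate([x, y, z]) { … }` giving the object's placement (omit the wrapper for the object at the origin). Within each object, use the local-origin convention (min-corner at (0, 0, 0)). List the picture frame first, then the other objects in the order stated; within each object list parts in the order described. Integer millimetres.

cube([30, 29, 682]);
translate([311, 0, 0]) cube([30, 29, 682]);
translate([30, 0, 0]) cube([281, 29, 30]);
translate([30, 0, 652]) cube([281, 29, 30]);
translate([341, 0, 0]) {
  cube([32, 44, 1298]);
  translate([453, 0, 0]) cube([32, 44, 1298]);
  translate([32, 0, 240]) cube([421, 44, 40]);
  translate([32, 0, 499]) cube([421, 44, 40]);
  translate([32, 0, 758]) cube([421, 44, 40]);
  translate([32, 0, 1017]) cube([421, 44, 40]);
}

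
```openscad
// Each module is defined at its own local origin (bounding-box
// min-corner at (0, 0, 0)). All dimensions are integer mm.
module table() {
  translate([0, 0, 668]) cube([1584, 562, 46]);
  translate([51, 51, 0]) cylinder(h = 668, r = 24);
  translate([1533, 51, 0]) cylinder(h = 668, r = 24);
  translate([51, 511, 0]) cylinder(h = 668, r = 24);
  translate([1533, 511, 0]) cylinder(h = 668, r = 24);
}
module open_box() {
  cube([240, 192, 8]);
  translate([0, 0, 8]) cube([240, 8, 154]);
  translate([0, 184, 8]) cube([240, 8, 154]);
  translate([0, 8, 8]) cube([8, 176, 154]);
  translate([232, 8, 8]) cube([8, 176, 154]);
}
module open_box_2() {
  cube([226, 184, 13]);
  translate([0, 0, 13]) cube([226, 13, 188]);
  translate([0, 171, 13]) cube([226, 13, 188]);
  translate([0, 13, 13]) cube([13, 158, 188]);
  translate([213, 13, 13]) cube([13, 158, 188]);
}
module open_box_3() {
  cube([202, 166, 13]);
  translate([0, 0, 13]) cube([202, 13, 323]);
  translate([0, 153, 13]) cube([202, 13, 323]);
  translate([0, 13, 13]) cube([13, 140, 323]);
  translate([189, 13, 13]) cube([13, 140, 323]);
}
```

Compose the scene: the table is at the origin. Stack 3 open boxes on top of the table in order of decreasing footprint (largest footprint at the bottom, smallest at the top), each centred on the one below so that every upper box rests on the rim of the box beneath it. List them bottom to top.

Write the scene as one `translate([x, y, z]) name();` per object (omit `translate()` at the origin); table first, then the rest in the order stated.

table();
translate([672, 185, 714]) open_box();
translate([679, 189, 876]) open_box_2();
translate([691, 198, 1077]) open_box_3();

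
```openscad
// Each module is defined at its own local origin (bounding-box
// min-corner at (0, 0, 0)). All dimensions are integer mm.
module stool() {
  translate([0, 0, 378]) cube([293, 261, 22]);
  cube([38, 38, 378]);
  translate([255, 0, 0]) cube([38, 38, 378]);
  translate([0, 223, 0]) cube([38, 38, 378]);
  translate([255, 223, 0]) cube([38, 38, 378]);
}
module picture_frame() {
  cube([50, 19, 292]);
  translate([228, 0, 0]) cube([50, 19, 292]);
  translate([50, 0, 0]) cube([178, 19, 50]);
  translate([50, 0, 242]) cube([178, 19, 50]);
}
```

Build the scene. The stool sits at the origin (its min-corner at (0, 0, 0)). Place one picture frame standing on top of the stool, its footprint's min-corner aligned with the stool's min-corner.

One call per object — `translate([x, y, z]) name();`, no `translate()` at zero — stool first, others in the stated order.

stool();
translate([0, 0, 400]) picture_frame();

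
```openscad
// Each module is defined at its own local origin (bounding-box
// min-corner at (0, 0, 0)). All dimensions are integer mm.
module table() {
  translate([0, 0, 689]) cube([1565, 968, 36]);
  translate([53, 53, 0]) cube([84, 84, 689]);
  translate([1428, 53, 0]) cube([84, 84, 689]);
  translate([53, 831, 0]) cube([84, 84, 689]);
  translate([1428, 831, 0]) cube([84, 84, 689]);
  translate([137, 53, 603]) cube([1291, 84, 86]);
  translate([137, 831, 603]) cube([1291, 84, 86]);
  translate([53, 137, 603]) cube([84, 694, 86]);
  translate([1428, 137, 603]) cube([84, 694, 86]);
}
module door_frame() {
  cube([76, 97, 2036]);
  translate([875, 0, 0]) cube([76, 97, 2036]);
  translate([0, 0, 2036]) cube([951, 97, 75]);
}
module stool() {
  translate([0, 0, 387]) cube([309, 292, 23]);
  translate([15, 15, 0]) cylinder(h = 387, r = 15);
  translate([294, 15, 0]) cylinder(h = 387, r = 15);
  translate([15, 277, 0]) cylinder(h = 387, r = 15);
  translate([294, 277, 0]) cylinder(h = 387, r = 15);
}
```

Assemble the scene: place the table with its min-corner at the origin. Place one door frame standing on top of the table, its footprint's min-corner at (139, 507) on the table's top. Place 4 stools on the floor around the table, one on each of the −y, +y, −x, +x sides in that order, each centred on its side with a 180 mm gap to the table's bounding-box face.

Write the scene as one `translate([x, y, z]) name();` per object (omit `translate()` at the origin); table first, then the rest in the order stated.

table();
translate([139, 507, 725]) door_frame();
translate([628, -472, 0]) stool();
translate([628, 1148, 0]) stool();
translate([-489, 338, 0]) stool();
translate([1745, 338, 0]) stool();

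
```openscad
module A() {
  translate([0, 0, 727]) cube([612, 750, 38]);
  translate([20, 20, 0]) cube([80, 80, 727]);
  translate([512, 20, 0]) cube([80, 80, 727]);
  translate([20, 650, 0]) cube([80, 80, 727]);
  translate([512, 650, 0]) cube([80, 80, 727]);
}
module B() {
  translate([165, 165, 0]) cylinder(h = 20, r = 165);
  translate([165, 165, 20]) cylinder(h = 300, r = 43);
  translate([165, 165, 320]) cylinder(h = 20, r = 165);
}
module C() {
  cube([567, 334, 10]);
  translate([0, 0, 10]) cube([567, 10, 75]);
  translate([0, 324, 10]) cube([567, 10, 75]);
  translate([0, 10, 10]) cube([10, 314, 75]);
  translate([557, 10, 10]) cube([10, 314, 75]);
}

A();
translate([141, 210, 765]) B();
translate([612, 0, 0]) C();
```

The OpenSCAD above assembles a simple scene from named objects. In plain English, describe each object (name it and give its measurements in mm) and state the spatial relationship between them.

A is a table: top 612 mm (x) × 750 mm (y), 38 mm thick, upper face at z = 765 mm, on four 80×80 mm square legs, each inset 20 mm from the nearest pair of top edges, running from z = 0 to the bottom of the top.

B is a spool: two coaxial disc flanges of radius 165 mm and thickness 20 mm, joined by a core cylinder of radius 43 mm and height 300 mm. The lower flange rests on z = 0 and the three cylinders share a vertical axis.

C is an open storage box with external size 567×334×85 mm and wall thickness 10 mm (the base is also 10 mm thick). The base covers the whole footprint; the four walls stand on the base, with the y-facing walls full-width and the x-facing walls fitting between their inner faces.

The spool is on top of the table, centred. The open box is against the table's +x side, with their −y faces flush.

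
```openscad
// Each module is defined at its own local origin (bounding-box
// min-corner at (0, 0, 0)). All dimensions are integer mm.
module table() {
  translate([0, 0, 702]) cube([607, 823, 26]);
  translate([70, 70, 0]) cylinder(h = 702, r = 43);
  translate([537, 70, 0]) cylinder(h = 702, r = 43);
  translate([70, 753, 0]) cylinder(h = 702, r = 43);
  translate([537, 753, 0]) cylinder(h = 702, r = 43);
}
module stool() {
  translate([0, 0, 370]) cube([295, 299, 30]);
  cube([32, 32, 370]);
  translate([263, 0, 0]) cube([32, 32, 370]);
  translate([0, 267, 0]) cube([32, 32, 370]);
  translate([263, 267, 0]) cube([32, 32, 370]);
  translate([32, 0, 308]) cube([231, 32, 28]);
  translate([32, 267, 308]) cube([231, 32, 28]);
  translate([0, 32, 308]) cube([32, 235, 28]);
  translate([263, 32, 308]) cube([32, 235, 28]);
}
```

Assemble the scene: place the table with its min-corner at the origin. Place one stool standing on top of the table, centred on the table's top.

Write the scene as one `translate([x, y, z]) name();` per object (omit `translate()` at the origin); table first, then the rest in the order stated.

table();
translate([156, 262, 728]) stool();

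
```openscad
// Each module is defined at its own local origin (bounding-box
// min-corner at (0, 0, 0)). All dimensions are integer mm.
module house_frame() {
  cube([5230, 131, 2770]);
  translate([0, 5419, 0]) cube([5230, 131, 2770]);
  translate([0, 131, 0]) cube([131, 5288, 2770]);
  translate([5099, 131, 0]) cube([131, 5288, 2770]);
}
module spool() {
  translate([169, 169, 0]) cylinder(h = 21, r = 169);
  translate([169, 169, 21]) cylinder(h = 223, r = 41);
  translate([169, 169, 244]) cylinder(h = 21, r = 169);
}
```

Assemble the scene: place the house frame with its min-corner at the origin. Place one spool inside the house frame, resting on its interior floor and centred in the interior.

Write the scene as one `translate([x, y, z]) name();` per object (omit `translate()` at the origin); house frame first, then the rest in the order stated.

house_frame();
translate([2446, 2606, 0]) spool();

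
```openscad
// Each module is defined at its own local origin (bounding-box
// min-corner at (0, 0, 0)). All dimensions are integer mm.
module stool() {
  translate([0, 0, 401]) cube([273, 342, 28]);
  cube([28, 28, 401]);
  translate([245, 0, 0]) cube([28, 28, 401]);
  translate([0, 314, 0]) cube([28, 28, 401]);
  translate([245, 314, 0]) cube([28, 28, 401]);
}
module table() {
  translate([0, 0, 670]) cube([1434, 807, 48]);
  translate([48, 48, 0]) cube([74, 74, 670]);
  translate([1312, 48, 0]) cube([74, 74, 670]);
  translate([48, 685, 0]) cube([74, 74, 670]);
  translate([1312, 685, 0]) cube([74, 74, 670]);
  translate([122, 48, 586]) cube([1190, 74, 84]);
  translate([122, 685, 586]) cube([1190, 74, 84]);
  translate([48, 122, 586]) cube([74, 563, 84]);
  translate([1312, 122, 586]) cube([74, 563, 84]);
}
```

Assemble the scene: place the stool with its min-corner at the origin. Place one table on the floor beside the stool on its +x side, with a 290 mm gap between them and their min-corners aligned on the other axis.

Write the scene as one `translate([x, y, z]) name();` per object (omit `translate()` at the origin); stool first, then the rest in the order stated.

stool();
translate([563, 0, 0]) table();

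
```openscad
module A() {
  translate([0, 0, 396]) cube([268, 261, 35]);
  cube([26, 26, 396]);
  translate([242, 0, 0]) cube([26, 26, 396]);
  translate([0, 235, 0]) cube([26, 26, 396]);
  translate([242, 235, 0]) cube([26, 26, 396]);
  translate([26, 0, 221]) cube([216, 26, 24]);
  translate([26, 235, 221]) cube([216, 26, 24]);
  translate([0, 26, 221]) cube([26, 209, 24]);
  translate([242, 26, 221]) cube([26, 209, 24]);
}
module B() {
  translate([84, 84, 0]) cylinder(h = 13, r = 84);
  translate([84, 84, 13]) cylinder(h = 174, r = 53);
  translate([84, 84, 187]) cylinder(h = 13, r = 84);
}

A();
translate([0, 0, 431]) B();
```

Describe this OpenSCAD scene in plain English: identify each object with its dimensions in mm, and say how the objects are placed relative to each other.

A is a simple wooden stool: a rectangular seat 268 mm (x) by 261 mm (y), 35 mm thick, top face at z = 431 mm, on four square legs, each 26×26 mm in cross-section. The legs rest on z = 0, each flush with a corner of the seat. Four stretchers, 26 mm wide and 24 mm tall, connect adjacent legs with their undersides at z = 221 mm, each running between the inner faces of the legs it joins and aligned with the legs' outer faces on the other axis.

B is a spool: two coaxial disc flanges of radius 84 mm and thickness 13 mm, joined by a core cylinder of radius 53 mm and height 174 mm. The lower flange rests on z = 0 and the three cylinders share a vertical axis.

The spool is on top of the stool.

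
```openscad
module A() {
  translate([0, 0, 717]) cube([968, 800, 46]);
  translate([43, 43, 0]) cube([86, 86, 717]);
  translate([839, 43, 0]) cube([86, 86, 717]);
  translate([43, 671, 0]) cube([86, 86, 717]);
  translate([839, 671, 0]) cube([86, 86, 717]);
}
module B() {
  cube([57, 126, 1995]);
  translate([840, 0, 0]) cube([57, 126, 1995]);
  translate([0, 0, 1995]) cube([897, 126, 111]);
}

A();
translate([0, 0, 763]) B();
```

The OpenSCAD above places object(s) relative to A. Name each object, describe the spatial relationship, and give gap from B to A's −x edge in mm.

The door frame's min-x is at 0; the table's min-x is 0; gap = 0 mm.

A is a table. B is a door frame. The door frame is on top of the table. The gap from the door frame to the table's −x edge is 0 mm.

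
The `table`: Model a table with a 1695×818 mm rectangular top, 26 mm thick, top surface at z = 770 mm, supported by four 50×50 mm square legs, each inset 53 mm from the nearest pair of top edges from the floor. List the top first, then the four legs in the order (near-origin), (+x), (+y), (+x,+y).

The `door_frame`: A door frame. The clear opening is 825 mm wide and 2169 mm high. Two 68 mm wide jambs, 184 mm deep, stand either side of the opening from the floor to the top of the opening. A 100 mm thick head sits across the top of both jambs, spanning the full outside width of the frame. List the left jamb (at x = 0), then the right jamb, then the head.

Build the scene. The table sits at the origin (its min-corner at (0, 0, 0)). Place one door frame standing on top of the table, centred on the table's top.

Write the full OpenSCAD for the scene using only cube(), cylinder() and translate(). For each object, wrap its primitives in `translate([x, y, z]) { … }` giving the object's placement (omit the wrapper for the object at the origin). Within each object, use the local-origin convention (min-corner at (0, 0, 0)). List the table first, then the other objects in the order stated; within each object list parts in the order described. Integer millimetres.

translate([0, 0, 744]) cube([1695, 818, 26]);
translate([53, 53, 0]) cube([50, 50, 744]);
translate([1592, 53, 0]) cube([50, 50, 744]);
translate([53, 715, 0]) cube([50, 50, 744]);
translate([1592, 715, 0]) cube([50, 50, 744]);
translate([367, 317, 770]) {
  cube([68, 184, 2169]);
  translate([893, 0, 0]) cube([68, 184, 2169]);
  translate([0, 0, 2169]) cube([961, 184, 100]);
}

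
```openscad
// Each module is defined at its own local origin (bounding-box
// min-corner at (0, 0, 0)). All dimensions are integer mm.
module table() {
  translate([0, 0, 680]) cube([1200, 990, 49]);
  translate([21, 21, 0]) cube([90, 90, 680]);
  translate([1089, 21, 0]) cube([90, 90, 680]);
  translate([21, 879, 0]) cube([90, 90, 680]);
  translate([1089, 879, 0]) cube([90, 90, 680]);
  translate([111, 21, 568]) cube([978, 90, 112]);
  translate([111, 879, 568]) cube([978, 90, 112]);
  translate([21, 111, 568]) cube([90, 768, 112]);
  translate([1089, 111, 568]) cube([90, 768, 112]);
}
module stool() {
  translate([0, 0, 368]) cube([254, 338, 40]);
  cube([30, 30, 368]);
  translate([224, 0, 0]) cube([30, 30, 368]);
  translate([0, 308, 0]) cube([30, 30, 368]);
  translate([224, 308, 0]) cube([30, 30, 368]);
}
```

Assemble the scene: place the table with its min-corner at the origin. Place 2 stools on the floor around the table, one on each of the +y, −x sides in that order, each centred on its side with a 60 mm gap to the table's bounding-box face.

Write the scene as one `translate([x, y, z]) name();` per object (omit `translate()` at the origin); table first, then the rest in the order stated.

table();
translate([473, 1050, 0]) stool();
translate([-314, 326, 0]) stool();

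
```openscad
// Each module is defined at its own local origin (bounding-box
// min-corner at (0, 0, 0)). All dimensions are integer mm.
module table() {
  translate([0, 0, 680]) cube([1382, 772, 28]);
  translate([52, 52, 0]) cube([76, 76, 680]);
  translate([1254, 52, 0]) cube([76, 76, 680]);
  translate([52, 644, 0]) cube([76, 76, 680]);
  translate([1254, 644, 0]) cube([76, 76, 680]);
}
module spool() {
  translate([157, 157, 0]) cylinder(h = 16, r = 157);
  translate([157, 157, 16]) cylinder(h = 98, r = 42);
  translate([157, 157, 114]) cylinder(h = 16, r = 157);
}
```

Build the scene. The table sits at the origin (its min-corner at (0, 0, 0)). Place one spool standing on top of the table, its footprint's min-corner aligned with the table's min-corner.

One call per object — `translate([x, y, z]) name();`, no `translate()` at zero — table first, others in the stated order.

table();
translate([0, 0, 708]) spool();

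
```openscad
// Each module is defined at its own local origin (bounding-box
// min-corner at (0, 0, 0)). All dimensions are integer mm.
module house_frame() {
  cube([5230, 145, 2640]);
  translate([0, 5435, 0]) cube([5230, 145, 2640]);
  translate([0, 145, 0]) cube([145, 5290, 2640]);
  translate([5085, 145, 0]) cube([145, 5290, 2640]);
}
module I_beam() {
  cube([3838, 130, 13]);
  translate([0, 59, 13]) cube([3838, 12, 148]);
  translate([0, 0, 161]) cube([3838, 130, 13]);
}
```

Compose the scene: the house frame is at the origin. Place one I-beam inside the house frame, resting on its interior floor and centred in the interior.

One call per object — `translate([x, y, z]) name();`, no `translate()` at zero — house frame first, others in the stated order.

house_frame();
translate([696, 2725, 0]) I_beam();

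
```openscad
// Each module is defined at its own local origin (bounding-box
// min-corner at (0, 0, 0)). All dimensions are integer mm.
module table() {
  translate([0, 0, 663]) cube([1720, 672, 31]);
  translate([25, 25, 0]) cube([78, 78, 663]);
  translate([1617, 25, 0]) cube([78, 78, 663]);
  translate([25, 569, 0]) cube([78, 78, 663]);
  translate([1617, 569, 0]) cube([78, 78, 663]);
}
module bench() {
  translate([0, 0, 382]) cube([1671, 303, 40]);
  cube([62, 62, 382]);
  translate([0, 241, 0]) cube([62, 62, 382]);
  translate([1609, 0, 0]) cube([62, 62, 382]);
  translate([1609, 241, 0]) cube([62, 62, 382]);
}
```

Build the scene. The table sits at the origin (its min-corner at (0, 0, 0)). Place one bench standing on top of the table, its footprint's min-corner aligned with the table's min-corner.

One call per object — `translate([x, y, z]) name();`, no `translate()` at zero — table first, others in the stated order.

table();
translate([0, 0, 694]) bench();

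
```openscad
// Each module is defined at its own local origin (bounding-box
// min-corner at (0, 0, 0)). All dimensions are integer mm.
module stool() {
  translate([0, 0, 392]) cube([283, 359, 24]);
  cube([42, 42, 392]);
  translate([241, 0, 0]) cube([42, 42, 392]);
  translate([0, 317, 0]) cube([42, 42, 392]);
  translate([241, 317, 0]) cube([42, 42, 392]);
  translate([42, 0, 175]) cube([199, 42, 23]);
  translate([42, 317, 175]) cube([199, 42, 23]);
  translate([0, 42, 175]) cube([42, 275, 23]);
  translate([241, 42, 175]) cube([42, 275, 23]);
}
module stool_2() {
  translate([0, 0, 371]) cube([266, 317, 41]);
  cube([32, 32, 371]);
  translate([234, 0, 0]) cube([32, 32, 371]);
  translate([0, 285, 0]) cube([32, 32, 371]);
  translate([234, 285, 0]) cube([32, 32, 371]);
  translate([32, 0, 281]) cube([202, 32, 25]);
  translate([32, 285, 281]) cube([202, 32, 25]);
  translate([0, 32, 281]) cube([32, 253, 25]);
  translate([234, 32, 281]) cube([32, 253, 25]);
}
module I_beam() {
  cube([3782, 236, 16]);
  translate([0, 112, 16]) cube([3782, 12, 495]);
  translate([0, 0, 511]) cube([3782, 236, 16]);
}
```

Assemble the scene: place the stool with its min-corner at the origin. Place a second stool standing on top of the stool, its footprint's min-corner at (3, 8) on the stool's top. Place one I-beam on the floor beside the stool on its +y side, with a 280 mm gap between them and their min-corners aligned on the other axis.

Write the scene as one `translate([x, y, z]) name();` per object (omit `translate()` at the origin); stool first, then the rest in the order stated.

stool();
translate([3, 8, 416]) stool_2();
translate([0, 639, 0]) I_beam();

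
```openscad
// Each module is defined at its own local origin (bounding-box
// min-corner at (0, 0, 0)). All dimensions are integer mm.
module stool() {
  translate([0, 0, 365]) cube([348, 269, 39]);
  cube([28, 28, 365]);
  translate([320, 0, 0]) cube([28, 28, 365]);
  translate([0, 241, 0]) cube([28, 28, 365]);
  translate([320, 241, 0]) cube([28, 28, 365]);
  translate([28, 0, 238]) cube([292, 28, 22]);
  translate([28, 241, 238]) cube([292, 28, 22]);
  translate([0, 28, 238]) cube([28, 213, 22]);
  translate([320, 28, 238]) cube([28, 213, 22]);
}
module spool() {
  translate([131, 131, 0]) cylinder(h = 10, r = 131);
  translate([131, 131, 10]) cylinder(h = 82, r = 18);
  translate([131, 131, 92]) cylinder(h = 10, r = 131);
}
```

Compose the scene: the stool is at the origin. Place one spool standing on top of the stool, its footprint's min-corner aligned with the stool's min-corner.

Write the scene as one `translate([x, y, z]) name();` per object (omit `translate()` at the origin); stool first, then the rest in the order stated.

stool();
translate([0, 0, 404]) spool();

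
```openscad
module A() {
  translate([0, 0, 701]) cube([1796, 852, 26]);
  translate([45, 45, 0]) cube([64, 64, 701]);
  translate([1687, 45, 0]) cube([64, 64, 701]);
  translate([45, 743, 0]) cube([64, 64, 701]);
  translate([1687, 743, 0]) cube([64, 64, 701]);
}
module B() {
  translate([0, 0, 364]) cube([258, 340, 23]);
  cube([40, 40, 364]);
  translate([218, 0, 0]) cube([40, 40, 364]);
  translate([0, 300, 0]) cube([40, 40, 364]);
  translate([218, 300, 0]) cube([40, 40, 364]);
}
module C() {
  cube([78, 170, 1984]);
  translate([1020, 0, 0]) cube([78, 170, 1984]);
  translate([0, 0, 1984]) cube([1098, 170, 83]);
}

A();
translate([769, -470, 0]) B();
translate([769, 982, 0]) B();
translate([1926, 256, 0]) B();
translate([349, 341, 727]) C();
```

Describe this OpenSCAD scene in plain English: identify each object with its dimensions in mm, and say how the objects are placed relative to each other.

A is a table with a 1796×852 mm rectangular top, 26 mm thick, top surface at z = 727 mm, supported by four 64×64 mm square legs, each inset 45 mm from the nearest pair of top edges, running from the floor.

B is a four-legged stool. The seat is a 258×340×23 mm slab whose top surface is at z = 387 mm; four square legs, each 40×40 mm in cross-section, run from the floor (z = 0) to the underside of the seat, each flush with a corner of the seat.

C is a door frame. The clear opening is 942 mm wide and 1984 mm high. Two 78 mm wide jambs, 170 mm deep, stand either side of the opening from the floor to the top of the opening. A 83 mm thick head sits across the top of both jambs, spanning the full outside width of the frame.

Three stools sit around the table at the −y, +y, +x sides. The door frame is on top of the table, centred.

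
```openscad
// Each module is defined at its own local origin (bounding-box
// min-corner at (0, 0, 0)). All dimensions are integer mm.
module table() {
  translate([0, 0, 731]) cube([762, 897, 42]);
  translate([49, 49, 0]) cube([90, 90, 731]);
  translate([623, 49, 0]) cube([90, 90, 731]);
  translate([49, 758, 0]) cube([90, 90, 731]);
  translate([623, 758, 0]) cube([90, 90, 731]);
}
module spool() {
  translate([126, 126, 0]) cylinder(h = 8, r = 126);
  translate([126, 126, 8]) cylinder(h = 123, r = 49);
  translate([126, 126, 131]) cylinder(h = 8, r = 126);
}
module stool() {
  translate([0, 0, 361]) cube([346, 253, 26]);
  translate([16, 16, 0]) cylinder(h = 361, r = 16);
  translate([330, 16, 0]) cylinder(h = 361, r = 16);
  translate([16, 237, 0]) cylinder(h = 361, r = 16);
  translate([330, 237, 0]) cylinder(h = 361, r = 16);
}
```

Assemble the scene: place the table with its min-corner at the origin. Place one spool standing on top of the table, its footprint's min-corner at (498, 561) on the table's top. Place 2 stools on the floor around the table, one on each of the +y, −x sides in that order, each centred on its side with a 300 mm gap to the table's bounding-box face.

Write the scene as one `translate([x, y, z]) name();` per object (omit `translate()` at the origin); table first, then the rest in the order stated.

table();
translate([498, 561, 773]) spool();
translate([208, 1197, 0]) stool();
translate([-646, 322, 0]) stool();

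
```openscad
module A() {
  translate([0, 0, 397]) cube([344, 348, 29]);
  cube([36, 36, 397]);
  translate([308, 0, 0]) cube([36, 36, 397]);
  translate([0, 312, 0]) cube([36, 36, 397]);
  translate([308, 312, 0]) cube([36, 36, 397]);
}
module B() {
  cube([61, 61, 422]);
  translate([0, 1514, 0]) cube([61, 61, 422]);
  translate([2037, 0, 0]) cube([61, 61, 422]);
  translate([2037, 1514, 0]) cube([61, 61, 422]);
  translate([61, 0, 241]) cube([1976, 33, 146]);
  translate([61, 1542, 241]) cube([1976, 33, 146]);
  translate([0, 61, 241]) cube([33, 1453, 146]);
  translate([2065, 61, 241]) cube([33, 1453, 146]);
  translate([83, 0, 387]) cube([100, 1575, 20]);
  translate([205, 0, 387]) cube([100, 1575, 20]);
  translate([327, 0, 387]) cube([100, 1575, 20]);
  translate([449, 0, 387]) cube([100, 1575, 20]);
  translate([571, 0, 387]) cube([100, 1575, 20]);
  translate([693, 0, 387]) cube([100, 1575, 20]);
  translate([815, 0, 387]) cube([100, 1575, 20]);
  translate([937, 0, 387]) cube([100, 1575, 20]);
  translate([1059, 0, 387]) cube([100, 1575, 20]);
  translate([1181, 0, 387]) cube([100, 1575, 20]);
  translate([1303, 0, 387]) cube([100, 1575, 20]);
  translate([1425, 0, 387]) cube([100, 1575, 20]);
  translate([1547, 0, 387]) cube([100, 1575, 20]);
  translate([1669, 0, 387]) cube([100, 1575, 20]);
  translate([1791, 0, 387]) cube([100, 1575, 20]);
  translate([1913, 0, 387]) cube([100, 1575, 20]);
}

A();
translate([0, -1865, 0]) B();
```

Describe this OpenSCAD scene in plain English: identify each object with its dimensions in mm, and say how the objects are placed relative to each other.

A is a simple wooden stool: a rectangular seat 344 mm (x) by 348 mm (y), 29 mm thick, top face at z = 426 mm, on four square legs, each 36×36 mm in cross-section. The legs rest on z = 0, each flush with a corner of the seat.

B is a bed frame 2098 mm long (x) by 1575 mm wide (y). Four 61×61 mm corner posts, 422 mm tall, at the corners of the footprint. Four rails of 33 mm thickness and 146 mm height run between adjacent posts with their undersides at z = 241 mm, their outer faces flush with the outside of the frame (the two x-running rails run between the posts' inner faces; the two y-running rails run between the posts' inner faces). 16 slats, each 100 mm wide (x) and 20 mm thick, lie across the top of the two x-running rails, running the full 1575 mm width of the frame in y; the slats are evenly spaced along x between the inner faces of the end posts with equal gaps (rounded down to the nearest mm) at the −x end and between each pair — any rounding remainder accumulates at the +x end.

The bed frame is on the floor beside the stool on its −y side.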